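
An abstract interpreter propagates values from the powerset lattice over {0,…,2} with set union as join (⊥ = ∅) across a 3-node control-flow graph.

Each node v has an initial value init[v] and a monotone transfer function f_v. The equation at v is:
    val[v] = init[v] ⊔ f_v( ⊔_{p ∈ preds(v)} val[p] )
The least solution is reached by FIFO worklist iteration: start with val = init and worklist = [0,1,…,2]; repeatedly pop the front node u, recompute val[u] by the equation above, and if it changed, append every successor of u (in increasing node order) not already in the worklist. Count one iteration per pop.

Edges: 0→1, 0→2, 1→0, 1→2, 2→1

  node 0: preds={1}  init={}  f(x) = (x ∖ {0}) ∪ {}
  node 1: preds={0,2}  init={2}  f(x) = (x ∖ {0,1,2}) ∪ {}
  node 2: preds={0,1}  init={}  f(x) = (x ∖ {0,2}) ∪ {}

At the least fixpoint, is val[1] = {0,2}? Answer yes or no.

Worklist (3 pops):
  #1 pop 0: in={2} → {2} (was {}); enqueue []
  #2 pop 1: in={2} → {2} (no change)
  #3 pop 2: in={2} → {} (no change)

Fixpoint:
  val[0] = {2}
  val[1] = {2}
  val[2] = {}

no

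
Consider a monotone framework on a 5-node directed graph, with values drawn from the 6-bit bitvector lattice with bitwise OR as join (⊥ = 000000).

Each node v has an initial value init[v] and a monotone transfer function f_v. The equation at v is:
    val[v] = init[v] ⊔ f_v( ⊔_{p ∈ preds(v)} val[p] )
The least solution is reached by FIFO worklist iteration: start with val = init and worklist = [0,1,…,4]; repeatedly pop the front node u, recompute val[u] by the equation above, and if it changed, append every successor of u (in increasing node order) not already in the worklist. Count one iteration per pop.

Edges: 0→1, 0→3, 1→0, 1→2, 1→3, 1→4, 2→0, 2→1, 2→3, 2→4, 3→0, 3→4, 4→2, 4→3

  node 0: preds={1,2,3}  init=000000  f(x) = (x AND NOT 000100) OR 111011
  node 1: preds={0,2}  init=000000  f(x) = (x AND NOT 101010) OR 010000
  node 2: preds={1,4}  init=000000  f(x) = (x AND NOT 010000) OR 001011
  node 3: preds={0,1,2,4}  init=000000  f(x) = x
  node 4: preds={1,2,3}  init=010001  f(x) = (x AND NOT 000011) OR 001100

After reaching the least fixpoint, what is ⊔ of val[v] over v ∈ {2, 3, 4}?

111111

Iteration log — 15 steps:
  step 1. node 0  ⊔preds=000000  new=111011  old=000000  +wl: 
  step 2. node 1  ⊔preds=111011  new=010001  old=000000  +wl: 0
  step 3. node 2  ⊔preds=010001  new=001011  old=000000  +wl: 1
  step 4. node 3  ⊔preds=111011  new=111011  old=000000  +wl: 
  step 5. node 4  ⊔preds=111011  new=111101  old=010001  +wl: 2,3
  step 6. node 0  ⊔preds=111011  new=111011  stable
  step 7. node 1  ⊔preds=111011  new=010001  stable
  step 8. node 2  ⊔preds=111101  new=101111  old=001011  +wl: 0,1,4
  step 9. node 3  ⊔preds=111111  new=111111  old=111011  +wl: 
  step 10. node 0  ⊔preds=111111  new=111011  stable
  step 11. node 1  ⊔preds=111111  new=010101  old=010001  +wl: 0,2,3
  step 12. node 4  ⊔preds=111111  new=111101  stable
  step 13. node 0  ⊔preds=111111  new=111011  stable
  step 14. node 2  ⊔preds=111101  new=101111  stable
  step 15. node 3  ⊔preds=111111  new=111111  stable

Least fixpoint reached:
  node 0: 111011
  node 1: 010101
  node 2: 101111
  node 3: 111111
  node 4: 111101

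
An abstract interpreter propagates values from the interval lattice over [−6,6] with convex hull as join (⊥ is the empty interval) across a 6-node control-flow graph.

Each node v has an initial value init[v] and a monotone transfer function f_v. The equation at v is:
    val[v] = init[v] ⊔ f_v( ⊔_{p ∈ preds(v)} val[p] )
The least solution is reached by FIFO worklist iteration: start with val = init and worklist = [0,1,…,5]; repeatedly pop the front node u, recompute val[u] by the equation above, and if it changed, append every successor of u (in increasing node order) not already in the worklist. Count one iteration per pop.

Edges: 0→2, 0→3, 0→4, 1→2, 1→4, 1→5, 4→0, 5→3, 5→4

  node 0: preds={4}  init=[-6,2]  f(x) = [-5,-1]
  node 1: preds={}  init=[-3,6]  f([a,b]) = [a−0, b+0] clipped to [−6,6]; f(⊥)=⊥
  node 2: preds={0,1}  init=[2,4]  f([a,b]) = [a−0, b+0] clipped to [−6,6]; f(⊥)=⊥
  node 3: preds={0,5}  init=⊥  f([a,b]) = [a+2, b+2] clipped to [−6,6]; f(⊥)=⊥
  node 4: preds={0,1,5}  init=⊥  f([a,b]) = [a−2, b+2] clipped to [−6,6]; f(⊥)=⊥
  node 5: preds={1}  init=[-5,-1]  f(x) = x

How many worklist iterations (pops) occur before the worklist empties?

9

Iteration log — 9 steps:
  step 1. node 0  ⊔preds=⊥  new=[-6,2]  stable
  step 2. node 1  ⊔preds=⊥  new=[-3,6]  stable
  step 3. node 2  ⊔preds=[-6,6]  new=[-6,6]  old=[2,4]  +wl: 
  step 4. node 3  ⊔preds=[-6,2]  new=[-4,4]  old=⊥  +wl: 
  step 5. node 4  ⊔preds=[-6,6]  new=[-6,6]  old=⊥  +wl: 0
  step 6. node 5  ⊔preds=[-3,6]  new=[-5,6]  old=[-5,-1]  +wl: 3,4
  step 7. node 0  ⊔preds=[-6,6]  new=[-6,2]  stable
  step 8. node 3  ⊔preds=[-6,6]  new=[-4,6]  old=[-4,4]  +wl: 
  step 9. node 4  ⊔preds=[-6,6]  new=[-6,6]  stable

Least fixpoint reached:
  node 0: [-6,2]
  node 1: [-3,6]
  node 2: [-6,6]
  node 3: [-4,6]
  node 4: [-6,6]
  node 5: [-5,6]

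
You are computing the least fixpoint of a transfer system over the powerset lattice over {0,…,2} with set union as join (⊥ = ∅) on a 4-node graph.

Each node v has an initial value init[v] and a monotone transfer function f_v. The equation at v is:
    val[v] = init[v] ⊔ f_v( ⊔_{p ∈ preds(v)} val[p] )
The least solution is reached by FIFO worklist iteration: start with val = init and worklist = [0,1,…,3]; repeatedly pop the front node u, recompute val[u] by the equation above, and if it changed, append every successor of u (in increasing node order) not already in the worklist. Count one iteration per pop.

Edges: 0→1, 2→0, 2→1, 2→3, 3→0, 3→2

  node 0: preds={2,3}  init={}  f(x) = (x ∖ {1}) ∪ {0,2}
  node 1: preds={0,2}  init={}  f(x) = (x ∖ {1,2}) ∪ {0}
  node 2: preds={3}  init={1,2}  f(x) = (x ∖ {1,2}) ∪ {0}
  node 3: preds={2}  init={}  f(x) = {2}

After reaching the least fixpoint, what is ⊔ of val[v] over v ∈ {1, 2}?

Iteration log — 7 steps:
  step 1. node 0  ⊔preds={1,2}  new={0,2}  old={}  +wl: 
  step 2. node 1  ⊔preds={0,1,2}  new={0}  old={}  +wl: 
  step 3. node 2  ⊔preds={}  new={0,1,2}  old={1,2}  +wl: 0,1
  step 4. node 3  ⊔preds={0,1,2}  new={2}  old={}  +wl: 2
  step 5. node 0  ⊔preds={0,1,2}  new={0,2}  stable
  step 6. node 1  ⊔preds={0,1,2}  new={0}  stable
  step 7. node 2  ⊔preds={2}  new={0,1,2}  stable

Least fixpoint reached:
  node 0: {0,2}
  node 1: {0}
  node 2: {0,1,2}
  node 3: {2}

{0,1,2}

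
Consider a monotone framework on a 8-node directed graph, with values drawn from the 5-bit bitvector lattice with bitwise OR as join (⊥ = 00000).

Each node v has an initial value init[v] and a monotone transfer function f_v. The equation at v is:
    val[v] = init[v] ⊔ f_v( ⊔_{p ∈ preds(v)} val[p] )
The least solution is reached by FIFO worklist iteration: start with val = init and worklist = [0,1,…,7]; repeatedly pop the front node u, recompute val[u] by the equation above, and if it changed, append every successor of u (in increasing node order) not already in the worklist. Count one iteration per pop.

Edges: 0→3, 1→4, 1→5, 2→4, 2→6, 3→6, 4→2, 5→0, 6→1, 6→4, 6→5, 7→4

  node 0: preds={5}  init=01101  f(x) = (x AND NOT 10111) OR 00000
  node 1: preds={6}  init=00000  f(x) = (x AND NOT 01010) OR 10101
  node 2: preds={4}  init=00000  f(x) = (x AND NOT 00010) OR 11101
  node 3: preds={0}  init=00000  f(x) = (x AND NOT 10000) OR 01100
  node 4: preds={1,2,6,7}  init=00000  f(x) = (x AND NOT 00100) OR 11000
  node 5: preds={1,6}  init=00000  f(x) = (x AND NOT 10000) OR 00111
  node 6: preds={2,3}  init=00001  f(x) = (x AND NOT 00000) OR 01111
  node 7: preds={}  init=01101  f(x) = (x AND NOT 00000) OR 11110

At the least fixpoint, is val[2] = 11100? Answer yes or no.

Trace (15 dequeues):
  [1] u=0 | in 00000 | out 01101 | ==
  [2] u=1 | in 00001 | out 10101 | prev 00000 | push {}
  [3] u=2 | in 00000 | out 11101 | prev 00000 | push {}
  [4] u=3 | in 01101 | out 01101 | prev 00000 | push {}
  [5] u=4 | in 11101 | out 11001 | prev 00000 | push {2}
  [6] u=5 | in 10101 | out 00111 | prev 00000 | push {0}
  [7] u=6 | in 11101 | out 11111 | prev 00001 | push {1,4,5}
  [8] u=7 | in 00000 | out 11111 | prev 01101 | push {}
  [9] u=2 | in 11001 | out 11101 | ==
  [10] u=0 | in 00111 | out 01101 | ==
  [11] u=1 | in 11111 | out 10101 | ==
  [12] u=4 | in 11111 | out 11011 | prev 11001 | push {2}
  [13] u=5 | in 11111 | out 01111 | prev 00111 | push {0}
  [14] u=2 | in 11011 | out 11101 | ==
  [15] u=0 | in 01111 | out 01101 | ==

Converged values:
  [0] 01101
  [1] 10101
  [2] 11101
  [3] 01101
  [4] 11011
  [5] 01111
  [6] 11111
  [7] 11111

no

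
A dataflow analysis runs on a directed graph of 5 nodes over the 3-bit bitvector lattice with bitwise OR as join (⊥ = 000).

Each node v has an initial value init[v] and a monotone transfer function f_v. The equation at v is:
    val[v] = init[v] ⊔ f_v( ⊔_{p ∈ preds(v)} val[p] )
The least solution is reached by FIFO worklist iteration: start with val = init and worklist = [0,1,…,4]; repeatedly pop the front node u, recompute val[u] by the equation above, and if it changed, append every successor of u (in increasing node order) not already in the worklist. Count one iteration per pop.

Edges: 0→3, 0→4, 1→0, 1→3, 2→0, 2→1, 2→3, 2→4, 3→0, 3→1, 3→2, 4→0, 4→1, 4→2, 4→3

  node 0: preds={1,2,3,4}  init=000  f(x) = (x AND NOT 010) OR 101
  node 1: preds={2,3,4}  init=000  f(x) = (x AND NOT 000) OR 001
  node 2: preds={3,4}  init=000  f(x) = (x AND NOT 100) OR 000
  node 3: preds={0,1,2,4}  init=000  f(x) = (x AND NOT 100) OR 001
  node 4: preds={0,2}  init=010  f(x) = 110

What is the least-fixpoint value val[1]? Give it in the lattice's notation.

111

Trace (12 dequeues):
  [1] u=0 | in 010 | out 101 | prev 000 | push {}
  [2] u=1 | in 010 | out 011 | prev 000 | push {0}
  [3] u=2 | in 010 | out 010 | prev 000 | push {1}
  [4] u=3 | in 111 | out 011 | prev 000 | push {2}
  [5] u=4 | in 111 | out 110 | prev 010 | push {3}
  [6] u=0 | in 111 | out 101 | ==
  [7] u=1 | in 111 | out 111 | prev 011 | push {0}
  [8] u=2 | in 111 | out 011 | prev 010 | push {1,4}
  [9] u=3 | in 111 | out 011 | ==
  [10] u=0 | in 111 | out 101 | ==
  [11] u=1 | in 111 | out 111 | ==
  [12] u=4 | in 111 | out 110 | ==

Converged values:
  [0] 101
  [1] 111
  [2] 011
  [3] 011
  [4] 110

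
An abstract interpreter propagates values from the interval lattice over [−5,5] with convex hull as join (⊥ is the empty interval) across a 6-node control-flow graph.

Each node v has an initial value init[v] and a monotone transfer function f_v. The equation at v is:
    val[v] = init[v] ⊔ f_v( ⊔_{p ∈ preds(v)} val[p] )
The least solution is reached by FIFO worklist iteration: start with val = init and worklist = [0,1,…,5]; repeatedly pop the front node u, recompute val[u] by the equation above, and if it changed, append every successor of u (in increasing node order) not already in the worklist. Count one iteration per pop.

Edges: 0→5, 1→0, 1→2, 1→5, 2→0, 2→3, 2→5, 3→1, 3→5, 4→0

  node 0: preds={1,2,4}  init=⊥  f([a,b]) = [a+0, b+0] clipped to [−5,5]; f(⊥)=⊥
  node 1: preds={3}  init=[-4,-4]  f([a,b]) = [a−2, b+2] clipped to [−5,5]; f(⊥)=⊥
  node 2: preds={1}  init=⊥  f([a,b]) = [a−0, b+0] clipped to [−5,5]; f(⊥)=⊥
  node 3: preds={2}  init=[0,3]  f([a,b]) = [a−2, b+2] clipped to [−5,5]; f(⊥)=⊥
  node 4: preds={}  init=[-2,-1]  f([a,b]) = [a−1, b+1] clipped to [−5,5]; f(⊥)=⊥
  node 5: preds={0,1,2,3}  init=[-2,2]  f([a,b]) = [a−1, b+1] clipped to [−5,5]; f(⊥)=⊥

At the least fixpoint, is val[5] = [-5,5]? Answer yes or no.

yes

Worklist (14 pops):
  #1 pop 0: in=[-4,-1] → [-4,-1] (was ⊥); enqueue []
  #2 pop 1: in=[0,3] → [-4,5] (was [-4,-4]); enqueue [0]
  #3 pop 2: in=[-4,5] → [-4,5] (was ⊥); enqueue []
  #4 pop 3: in=[-4,5] → [-5,5] (was [0,3]); enqueue [1]
  #5 pop 4: in=⊥ → [-2,-1] (no change)
  #6 pop 5: in=[-5,5] → [-5,5] (was [-2,2]); enqueue []
  #7 pop 0: in=[-4,5] → [-4,5] (was [-4,-1]); enqueue [5]
  #8 pop 1: in=[-5,5] → [-5,5] (was [-4,5]); enqueue [0,2]
  #9 pop 5: in=[-5,5] → [-5,5] (no change)
  #10 pop 0: in=[-5,5] → [-5,5] (was [-4,5]); enqueue [5]
  #11 pop 2: in=[-5,5] → [-5,5] (was [-4,5]); enqueue [0,3]
  #12 pop 5: in=[-5,5] → [-5,5] (no change)
  #13 pop 0: in=[-5,5] → [-5,5] (no change)
  #14 pop 3: in=[-5,5] → [-5,5] (no change)

Fixpoint:
  val[0] = [-5,5]
  val[1] = [-5,5]
  val[2] = [-5,5]
  val[3] = [-5,5]
  val[4] = [-2,-1]
  val[5] = [-5,5]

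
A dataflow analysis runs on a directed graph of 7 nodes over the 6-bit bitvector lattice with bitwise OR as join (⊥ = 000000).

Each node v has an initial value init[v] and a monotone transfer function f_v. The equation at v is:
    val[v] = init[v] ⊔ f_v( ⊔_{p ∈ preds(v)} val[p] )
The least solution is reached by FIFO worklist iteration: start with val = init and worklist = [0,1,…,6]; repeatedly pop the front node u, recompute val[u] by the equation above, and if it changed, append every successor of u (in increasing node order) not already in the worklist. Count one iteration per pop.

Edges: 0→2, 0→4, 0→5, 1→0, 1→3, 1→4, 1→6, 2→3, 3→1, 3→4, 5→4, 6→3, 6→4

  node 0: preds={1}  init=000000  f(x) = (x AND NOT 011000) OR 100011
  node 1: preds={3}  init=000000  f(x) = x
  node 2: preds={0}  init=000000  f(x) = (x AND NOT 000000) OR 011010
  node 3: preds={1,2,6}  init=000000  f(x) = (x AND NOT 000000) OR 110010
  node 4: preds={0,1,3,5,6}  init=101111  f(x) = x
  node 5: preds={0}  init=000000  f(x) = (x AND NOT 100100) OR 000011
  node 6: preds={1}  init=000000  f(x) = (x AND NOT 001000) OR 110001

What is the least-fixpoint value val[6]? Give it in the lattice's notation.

110011

Trace (14 dequeues):
  [1] u=0 | in 000000 | out 100011 | prev 000000 | push {}
  [2] u=1 | in 000000 | out 000000 | ==
  [3] u=2 | in 100011 | out 111011 | prev 000000 | push {}
  [4] u=3 | in 111011 | out 111011 | prev 000000 | push {1}
  [5] u=4 | in 111011 | out 111111 | prev 101111 | push {}
  [6] u=5 | in 100011 | out 000011 | prev 000000 | push {4}
  [7] u=6 | in 000000 | out 110001 | prev 000000 | push {3}
  [8] u=1 | in 111011 | out 111011 | prev 000000 | push {0,6}
  [9] u=4 | in 111011 | out 111111 | ==
  [10] u=3 | in 111011 | out 111011 | ==
  [11] u=0 | in 111011 | out 100011 | ==
  [12] u=6 | in 111011 | out 110011 | prev 110001 | push {3,4}
  [13] u=3 | in 111011 | out 111011 | ==
  [14] u=4 | in 111011 | out 111111 | ==

Converged values:
  [0] 100011
  [1] 111011
  [2] 111011
  [3] 111011
  [4] 111111
  [5] 000011
  [6] 110011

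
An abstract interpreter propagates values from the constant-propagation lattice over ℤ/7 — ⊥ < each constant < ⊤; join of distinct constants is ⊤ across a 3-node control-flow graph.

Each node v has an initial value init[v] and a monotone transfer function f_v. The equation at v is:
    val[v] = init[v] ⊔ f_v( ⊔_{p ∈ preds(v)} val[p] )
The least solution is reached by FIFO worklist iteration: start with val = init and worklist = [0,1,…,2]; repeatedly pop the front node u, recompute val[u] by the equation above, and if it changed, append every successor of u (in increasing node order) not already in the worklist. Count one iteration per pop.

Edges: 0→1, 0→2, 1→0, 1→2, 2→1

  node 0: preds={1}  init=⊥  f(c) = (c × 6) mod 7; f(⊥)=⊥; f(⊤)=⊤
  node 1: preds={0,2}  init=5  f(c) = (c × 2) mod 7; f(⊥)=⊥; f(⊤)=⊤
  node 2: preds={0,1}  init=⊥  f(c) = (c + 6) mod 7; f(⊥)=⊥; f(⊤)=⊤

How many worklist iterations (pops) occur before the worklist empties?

Trace (6 dequeues):
  [1] u=0 | in 5 | out 2 | prev ⊥ | push {}
  [2] u=1 | in 2 | out ⊤ | prev 5 | push {0}
  [3] u=2 | in ⊤ | out ⊤ | prev ⊥ | push {1}
  [4] u=0 | in ⊤ | out ⊤ | prev 2 | push {2}
  [5] u=1 | in ⊤ | out ⊤ | ==
  [6] u=2 | in ⊤ | out ⊤ | ==

Converged values:
  [0] ⊤
  [1] ⊤
  [2] ⊤

6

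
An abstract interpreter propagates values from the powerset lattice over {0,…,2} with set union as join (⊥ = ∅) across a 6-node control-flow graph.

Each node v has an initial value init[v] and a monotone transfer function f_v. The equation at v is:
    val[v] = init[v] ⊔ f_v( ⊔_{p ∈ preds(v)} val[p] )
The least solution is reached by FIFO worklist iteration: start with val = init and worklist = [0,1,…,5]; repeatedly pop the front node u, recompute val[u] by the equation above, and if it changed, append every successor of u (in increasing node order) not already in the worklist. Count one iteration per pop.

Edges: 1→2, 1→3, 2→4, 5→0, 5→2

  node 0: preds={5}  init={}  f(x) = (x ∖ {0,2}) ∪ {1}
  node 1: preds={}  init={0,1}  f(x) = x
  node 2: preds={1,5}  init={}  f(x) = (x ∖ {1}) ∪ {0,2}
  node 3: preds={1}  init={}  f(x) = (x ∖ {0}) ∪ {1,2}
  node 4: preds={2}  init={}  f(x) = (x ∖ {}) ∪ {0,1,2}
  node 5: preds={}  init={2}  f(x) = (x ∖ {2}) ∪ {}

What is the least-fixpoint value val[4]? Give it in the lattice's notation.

{0,1,2}

Iteration log — 6 steps:
  step 1. node 0  ⊔preds={2}  new={1}  old={}  +wl: 
  step 2. node 1  ⊔preds={}  new={0,1}  stable
  step 3. node 2  ⊔preds={0,1,2}  new={0,2}  old={}  +wl: 
  step 4. node 3  ⊔preds={0,1}  new={1,2}  old={}  +wl: 
  step 5. node 4  ⊔preds={0,2}  new={0,1,2}  old={}  +wl: 
  step 6. node 5  ⊔preds={}  new={2}  stable

Least fixpoint reached:
  node 0: {1}
  node 1: {0,1}
  node 2: {0,2}
  node 3: {1,2}
  node 4: {0,1,2}
  node 5: {2}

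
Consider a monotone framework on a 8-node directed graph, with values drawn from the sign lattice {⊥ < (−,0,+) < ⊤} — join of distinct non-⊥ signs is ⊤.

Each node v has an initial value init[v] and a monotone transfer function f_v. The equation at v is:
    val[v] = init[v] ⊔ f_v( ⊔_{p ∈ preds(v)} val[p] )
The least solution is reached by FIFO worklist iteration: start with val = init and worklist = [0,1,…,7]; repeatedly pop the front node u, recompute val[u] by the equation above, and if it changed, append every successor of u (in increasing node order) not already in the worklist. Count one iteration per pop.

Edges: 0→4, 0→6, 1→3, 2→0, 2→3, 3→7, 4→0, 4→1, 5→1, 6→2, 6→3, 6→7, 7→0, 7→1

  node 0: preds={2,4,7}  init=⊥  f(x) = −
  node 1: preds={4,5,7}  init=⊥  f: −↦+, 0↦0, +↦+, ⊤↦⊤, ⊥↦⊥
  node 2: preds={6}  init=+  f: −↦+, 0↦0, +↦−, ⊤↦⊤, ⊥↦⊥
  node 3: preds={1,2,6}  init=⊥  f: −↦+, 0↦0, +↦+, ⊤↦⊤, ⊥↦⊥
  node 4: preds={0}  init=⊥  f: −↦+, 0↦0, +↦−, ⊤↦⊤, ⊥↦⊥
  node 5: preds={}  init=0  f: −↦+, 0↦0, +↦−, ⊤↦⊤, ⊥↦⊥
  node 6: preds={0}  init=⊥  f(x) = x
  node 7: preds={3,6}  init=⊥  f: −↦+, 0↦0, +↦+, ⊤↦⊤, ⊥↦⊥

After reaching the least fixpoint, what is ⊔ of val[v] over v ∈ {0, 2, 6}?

Iteration log — 12 steps:
  step 1. node 0  ⊔preds=+  new=−  old=⊥  +wl: 
  step 2. node 1  ⊔preds=0  new=0  old=⊥  +wl: 
  step 3. node 2  ⊔preds=⊥  new=+  stable
  step 4. node 3  ⊔preds=⊤  new=⊤  old=⊥  +wl: 
  step 5. node 4  ⊔preds=−  new=+  old=⊥  +wl: 0,1
  step 6. node 5  ⊔preds=⊥  new=0  stable
  step 7. node 6  ⊔preds=−  new=−  old=⊥  +wl: 2,3
  step 8. node 7  ⊔preds=⊤  new=⊤  old=⊥  +wl: 
  step 9. node 0  ⊔preds=⊤  new=−  stable
  step 10. node 1  ⊔preds=⊤  new=⊤  old=0  +wl: 
  step 11. node 2  ⊔preds=−  new=+  stable
  step 12. node 3  ⊔preds=⊤  new=⊤  stable

Least fixpoint reached:
  node 0: −
  node 1: ⊤
  node 2: +
  node 3: ⊤
  node 4: +
  node 5: 0
  node 6: −
  node 7: ⊤

⊤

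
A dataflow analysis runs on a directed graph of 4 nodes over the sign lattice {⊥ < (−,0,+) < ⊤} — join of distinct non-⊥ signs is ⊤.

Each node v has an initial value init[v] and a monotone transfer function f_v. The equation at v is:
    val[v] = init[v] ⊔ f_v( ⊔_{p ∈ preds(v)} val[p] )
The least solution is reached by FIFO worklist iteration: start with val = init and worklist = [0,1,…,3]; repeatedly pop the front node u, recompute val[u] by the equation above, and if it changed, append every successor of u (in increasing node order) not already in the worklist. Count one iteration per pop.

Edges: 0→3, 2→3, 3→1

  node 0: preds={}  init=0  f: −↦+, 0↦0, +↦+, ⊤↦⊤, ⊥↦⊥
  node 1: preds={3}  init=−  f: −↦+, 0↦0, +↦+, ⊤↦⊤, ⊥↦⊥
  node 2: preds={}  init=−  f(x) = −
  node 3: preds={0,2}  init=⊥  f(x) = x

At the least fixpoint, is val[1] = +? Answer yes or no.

no

Iteration log — 5 steps:
  step 1. node 0  ⊔preds=⊥  new=0  stable
  step 2. node 1  ⊔preds=⊥  new=−  stable
  step 3. node 2  ⊔preds=⊥  new=−  stable
  step 4. node 3  ⊔preds=⊤  new=⊤  old=⊥  +wl: 1
  step 5. node 1  ⊔preds=⊤  new=⊤  old=−  +wl: 

Least fixpoint reached:
  node 0: 0
  node 1: ⊤
  node 2: −
  node 3: ⊤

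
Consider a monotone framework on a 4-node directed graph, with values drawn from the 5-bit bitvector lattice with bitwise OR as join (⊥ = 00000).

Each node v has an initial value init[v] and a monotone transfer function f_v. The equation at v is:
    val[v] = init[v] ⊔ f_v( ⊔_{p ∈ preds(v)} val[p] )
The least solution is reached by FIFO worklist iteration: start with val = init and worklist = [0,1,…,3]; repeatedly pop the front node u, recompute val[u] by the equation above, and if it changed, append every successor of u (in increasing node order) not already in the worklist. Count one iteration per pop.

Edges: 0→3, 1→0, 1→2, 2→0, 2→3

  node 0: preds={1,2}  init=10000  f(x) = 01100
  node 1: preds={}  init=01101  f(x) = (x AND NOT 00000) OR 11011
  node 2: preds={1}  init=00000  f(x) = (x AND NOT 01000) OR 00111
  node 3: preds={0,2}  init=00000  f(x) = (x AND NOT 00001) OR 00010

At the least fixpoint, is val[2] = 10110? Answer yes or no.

no

Iteration log — 5 steps:
  step 1. node 0  ⊔preds=01101  new=11100  old=10000  +wl: 
  step 2. node 1  ⊔preds=00000  new=11111  old=01101  +wl: 0
  step 3. node 2  ⊔preds=11111  new=10111  old=00000  +wl: 
  step 4. node 3  ⊔preds=11111  new=11110  old=00000  +wl: 
  step 5. node 0  ⊔preds=11111  new=11100  stable

Least fixpoint reached:
  node 0: 11100
  node 1: 11111
  node 2: 10111
  node 3: 11110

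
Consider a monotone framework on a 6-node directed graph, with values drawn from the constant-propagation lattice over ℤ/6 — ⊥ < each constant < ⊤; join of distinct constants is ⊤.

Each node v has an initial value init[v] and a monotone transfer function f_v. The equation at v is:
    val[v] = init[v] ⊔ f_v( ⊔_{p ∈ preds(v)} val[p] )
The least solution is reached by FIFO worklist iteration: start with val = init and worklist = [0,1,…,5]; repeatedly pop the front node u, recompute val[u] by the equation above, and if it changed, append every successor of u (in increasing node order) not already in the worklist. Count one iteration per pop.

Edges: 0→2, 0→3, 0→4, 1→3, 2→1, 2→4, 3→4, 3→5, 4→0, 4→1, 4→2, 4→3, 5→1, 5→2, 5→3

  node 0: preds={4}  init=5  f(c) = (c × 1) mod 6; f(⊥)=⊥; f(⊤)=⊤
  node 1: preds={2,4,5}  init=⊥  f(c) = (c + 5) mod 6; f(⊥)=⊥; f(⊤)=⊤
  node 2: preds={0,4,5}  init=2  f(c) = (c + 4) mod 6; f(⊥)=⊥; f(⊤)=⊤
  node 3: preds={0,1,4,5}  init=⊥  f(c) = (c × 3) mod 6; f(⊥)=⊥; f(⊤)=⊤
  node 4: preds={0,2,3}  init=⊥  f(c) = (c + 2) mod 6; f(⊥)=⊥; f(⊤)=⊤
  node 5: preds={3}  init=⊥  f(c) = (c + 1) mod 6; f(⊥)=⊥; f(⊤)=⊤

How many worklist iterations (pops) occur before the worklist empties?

11

Iteration log — 11 steps:
  step 1. node 0  ⊔preds=⊥  new=5  stable
  step 2. node 1  ⊔preds=2  new=1  old=⊥  +wl: 
  step 3. node 2  ⊔preds=5  new=⊤  old=2  +wl: 1
  step 4. node 3  ⊔preds=⊤  new=⊤  old=⊥  +wl: 
  step 5. node 4  ⊔preds=⊤  new=⊤  old=⊥  +wl: 0,2,3
  step 6. node 5  ⊔preds=⊤  new=⊤  old=⊥  +wl: 
  step 7. node 1  ⊔preds=⊤  new=⊤  old=1  +wl: 
  step 8. node 0  ⊔preds=⊤  new=⊤  old=5  +wl: 4
  step 9. node 2  ⊔preds=⊤  new=⊤  stable
  step 10. node 3  ⊔preds=⊤  new=⊤  stable
  step 11. node 4  ⊔preds=⊤  new=⊤  stable

Least fixpoint reached:
  node 0: ⊤
  node 1: ⊤
  node 2: ⊤
  node 3: ⊤
  node 4: ⊤
  node 5: ⊤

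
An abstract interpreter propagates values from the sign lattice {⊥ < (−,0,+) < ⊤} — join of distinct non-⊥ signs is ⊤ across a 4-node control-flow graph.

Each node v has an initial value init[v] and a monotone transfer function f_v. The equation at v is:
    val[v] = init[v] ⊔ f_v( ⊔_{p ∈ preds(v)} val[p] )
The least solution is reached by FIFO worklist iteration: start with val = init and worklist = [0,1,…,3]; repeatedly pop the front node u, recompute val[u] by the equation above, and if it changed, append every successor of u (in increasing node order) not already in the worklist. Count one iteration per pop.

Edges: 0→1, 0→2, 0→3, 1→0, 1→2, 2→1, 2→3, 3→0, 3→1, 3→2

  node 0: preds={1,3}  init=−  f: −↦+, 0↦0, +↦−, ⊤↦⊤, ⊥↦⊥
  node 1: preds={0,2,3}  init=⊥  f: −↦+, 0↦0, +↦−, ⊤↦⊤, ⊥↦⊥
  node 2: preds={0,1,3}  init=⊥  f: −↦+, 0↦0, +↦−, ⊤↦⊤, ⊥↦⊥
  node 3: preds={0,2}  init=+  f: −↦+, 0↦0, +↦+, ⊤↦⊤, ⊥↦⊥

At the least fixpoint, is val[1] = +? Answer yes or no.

no

Iteration log — 8 steps:
  step 1. node 0  ⊔preds=+  new=−  stable
  step 2. node 1  ⊔preds=⊤  new=⊤  old=⊥  +wl: 0
  step 3. node 2  ⊔preds=⊤  new=⊤  old=⊥  +wl: 1
  step 4. node 3  ⊔preds=⊤  new=⊤  old=+  +wl: 2
  step 5. node 0  ⊔preds=⊤  new=⊤  old=−  +wl: 3
  step 6. node 1  ⊔preds=⊤  new=⊤  stable
  step 7. node 2  ⊔preds=⊤  new=⊤  stable
  step 8. node 3  ⊔preds=⊤  new=⊤  stable

Least fixpoint reached:
  node 0: ⊤
  node 1: ⊤
  node 2: ⊤
  node 3: ⊤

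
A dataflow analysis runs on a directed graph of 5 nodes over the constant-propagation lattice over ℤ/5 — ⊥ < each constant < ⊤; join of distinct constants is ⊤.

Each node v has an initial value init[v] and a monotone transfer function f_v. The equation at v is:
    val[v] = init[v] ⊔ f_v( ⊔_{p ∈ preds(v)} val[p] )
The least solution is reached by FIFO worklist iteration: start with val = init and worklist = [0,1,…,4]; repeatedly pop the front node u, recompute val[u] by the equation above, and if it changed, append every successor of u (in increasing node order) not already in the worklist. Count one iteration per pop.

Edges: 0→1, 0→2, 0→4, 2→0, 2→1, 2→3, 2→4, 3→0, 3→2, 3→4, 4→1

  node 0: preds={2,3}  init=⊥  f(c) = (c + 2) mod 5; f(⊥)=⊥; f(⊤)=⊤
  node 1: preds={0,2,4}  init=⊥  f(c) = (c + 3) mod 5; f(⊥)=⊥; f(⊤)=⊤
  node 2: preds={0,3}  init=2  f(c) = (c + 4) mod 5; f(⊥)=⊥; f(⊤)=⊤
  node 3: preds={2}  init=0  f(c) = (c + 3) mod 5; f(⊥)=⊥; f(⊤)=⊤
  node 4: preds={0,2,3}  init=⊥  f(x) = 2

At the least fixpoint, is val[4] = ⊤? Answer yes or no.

Worklist (8 pops):
  #1 pop 0: in=⊤ → ⊤ (was ⊥); enqueue []
  #2 pop 1: in=⊤ → ⊤ (was ⊥); enqueue []
  #3 pop 2: in=⊤ → ⊤ (was 2); enqueue [0,1]
  #4 pop 3: in=⊤ → ⊤ (was 0); enqueue [2]
  #5 pop 4: in=⊤ → 2 (was ⊥); enqueue []
  #6 pop 0: in=⊤ → ⊤ (no change)
  #7 pop 1: in=⊤ → ⊤ (no change)
  #8 pop 2: in=⊤ → ⊤ (no change)

Fixpoint:
  val[0] = ⊤
  val[1] = ⊤
  val[2] = ⊤
  val[3] = ⊤
  val[4] = 2

no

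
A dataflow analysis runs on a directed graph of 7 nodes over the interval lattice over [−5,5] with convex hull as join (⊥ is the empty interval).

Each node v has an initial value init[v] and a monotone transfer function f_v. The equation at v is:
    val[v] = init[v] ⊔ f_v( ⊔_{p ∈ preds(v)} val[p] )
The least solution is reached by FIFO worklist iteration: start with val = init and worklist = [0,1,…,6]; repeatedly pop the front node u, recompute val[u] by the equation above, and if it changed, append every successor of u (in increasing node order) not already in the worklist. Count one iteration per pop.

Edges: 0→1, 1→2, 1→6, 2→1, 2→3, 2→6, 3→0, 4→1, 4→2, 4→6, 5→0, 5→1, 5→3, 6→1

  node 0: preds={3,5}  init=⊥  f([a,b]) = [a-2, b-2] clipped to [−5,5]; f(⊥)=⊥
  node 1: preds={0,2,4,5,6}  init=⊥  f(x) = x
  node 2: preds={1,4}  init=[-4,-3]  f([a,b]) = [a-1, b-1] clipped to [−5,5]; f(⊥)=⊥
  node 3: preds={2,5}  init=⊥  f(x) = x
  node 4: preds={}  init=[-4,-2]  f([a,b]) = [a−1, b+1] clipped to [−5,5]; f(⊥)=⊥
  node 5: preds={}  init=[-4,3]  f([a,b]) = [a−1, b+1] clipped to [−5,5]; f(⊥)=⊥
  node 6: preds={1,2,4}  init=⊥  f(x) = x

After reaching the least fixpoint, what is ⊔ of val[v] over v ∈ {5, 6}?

[-5,3]

Trace (9 dequeues):
  [1] u=0 | in [-4,3] | out [-5,1] | prev ⊥ | push {}
  [2] u=1 | in [-5,3] | out [-5,3] | prev ⊥ | push {}
  [3] u=2 | in [-5,3] | out [-5,2] | prev [-4,-3] | push {1}
  [4] u=3 | in [-5,3] | out [-5,3] | prev ⊥ | push {0}
  [5] u=4 | in ⊥ | out [-4,-2] | ==
  [6] u=5 | in ⊥ | out [-4,3] | ==
  [7] u=6 | in [-5,3] | out [-5,3] | prev ⊥ | push {}
  [8] u=1 | in [-5,3] | out [-5,3] | ==
  [9] u=0 | in [-5,3] | out [-5,1] | ==

Converged values:
  [0] [-5,1]
  [1] [-5,3]
  [2] [-5,2]
  [3] [-5,3]
  [4] [-4,-2]
  [5] [-4,3]
  [6] [-5,3]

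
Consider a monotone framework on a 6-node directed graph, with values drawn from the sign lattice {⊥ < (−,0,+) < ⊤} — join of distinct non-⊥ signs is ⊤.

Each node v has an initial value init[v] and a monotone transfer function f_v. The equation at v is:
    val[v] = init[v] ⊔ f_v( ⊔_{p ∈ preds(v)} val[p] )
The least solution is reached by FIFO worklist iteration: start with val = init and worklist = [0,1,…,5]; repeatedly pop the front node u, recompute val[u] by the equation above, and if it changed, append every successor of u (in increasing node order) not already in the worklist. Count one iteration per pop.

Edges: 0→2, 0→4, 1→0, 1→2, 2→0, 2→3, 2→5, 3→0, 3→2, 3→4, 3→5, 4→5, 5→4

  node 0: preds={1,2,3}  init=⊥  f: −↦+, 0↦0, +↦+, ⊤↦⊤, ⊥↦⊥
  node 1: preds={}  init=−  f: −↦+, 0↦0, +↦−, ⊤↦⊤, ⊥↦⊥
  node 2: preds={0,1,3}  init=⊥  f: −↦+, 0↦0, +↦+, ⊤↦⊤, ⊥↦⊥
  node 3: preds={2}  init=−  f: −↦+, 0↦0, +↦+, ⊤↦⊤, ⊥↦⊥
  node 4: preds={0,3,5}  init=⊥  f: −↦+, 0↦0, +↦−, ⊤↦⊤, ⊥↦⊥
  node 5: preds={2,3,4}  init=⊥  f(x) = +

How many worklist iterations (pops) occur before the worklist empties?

9

Iteration log — 9 steps:
  step 1. node 0  ⊔preds=−  new=+  old=⊥  +wl: 
  step 2. node 1  ⊔preds=⊥  new=−  stable
  step 3. node 2  ⊔preds=⊤  new=⊤  old=⊥  +wl: 0
  step 4. node 3  ⊔preds=⊤  new=⊤  old=−  +wl: 2
  step 5. node 4  ⊔preds=⊤  new=⊤  old=⊥  +wl: 
  step 6. node 5  ⊔preds=⊤  new=+  old=⊥  +wl: 4
  step 7. node 0  ⊔preds=⊤  new=⊤  old=+  +wl: 
  step 8. node 2  ⊔preds=⊤  new=⊤  stable
  step 9. node 4  ⊔preds=⊤  new=⊤  stable

Least fixpoint reached:
  node 0: ⊤
  node 1: −
  node 2: ⊤
  node 3: ⊤
  node 4: ⊤
  node 5: +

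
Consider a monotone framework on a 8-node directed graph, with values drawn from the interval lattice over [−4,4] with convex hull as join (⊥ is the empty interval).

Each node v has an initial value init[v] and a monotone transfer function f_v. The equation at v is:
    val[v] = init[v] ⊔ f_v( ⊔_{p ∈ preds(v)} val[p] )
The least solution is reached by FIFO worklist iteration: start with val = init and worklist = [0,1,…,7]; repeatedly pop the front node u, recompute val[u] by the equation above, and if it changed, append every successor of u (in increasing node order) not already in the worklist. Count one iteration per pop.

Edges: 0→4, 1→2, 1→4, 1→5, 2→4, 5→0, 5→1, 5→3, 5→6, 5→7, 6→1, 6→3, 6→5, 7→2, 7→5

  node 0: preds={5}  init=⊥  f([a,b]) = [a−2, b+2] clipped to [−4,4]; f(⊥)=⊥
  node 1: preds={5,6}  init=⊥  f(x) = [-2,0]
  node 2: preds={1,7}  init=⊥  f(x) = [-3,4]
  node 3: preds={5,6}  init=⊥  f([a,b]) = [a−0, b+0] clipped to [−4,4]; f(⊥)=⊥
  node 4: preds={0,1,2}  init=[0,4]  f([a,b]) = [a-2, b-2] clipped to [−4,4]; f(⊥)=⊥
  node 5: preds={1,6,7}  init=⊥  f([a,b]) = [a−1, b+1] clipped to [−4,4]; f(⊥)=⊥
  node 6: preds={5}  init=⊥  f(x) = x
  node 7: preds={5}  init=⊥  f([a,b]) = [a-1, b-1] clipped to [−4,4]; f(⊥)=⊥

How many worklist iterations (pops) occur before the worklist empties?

42

Trace (42 dequeues):
  [1] u=0 | in ⊥ | out ⊥ | ==
  [2] u=1 | in ⊥ | out [-2,0] | prev ⊥ | push {}
  [3] u=2 | in [-2,0] | out [-3,4] | prev ⊥ | push {}
  [4] u=3 | in ⊥ | out ⊥ | ==
  [5] u=4 | in [-3,4] | out [-4,4] | prev [0,4] | push {}
  [6] u=5 | in [-2,0] | out [-3,1] | prev ⊥ | push {0,1,3}
  [7] u=6 | in [-3,1] | out [-3,1] | prev ⊥ | push {5}
  [8] u=7 | in [-3,1] | out [-4,0] | prev ⊥ | push {2}
  [9] u=0 | in [-3,1] | out [-4,3] | prev ⊥ | push {4}
  [10] u=1 | in [-3,1] | out [-2,0] | ==
  [11] u=3 | in [-3,1] | out [-3,1] | prev ⊥ | push {}
  [12] u=5 | in [-4,1] | out [-4,2] | prev [-3,1] | push {0,1,3,6,7}
  [13] u=2 | in [-4,0] | out [-3,4] | ==
  [14] u=4 | in [-4,4] | out [-4,4] | ==
  [15] u=0 | in [-4,2] | out [-4,4] | prev [-4,3] | push {4}
  [16] u=1 | in [-4,2] | out [-2,0] | ==
  [17] u=3 | in [-4,2] | out [-4,2] | prev [-3,1] | push {}
  [18] u=6 | in [-4,2] | out [-4,2] | prev [-3,1] | push {1,3,5}
  [19] u=7 | in [-4,2] | out [-4,1] | prev [-4,0] | push {2}
  [20] u=4 | in [-4,4] | out [-4,4] | ==
  [21] u=1 | in [-4,2] | out [-2,0] | ==
  [22] u=3 | in [-4,2] | out [-4,2] | ==
  [23] u=5 | in [-4,2] | out [-4,3] | prev [-4,2] | push {0,1,3,6,7}
  [24] u=2 | in [-4,1] | out [-3,4] | ==
  [25] u=0 | in [-4,3] | out [-4,4] | ==
  [26] u=1 | in [-4,3] | out [-2,0] | ==
  [27] u=3 | in [-4,3] | out [-4,3] | prev [-4,2] | push {}
  [28] u=6 | in [-4,3] | out [-4,3] | prev [-4,2] | push {1,3,5}
  [29] u=7 | in [-4,3] | out [-4,2] | prev [-4,1] | push {2}
  [30] u=1 | in [-4,3] | out [-2,0] | ==
  [31] u=3 | in [-4,3] | out [-4,3] | ==
  [32] u=5 | in [-4,3] | out [-4,4] | prev [-4,3] | push {0,1,3,6,7}
  [33] u=2 | in [-4,2] | out [-3,4] | ==
  [34] u=0 | in [-4,4] | out [-4,4] | ==
  [35] u=1 | in [-4,4] | out [-2,0] | ==
  [36] u=3 | in [-4,4] | out [-4,4] | prev [-4,3] | push {}
  [37] u=6 | in [-4,4] | out [-4,4] | prev [-4,3] | push {1,3,5}
  [38] u=7 | in [-4,4] | out [-4,3] | prev [-4,2] | push {2}
  [39] u=1 | in [-4,4] | out [-2,0] | ==
  [40] u=3 | in [-4,4] | out [-4,4] | ==
  [41] u=5 | in [-4,4] | out [-4,4] | ==
  [42] u=2 | in [-4,3] | out [-3,4] | ==

Converged values:
  [0] [-4,4]
  [1] [-2,0]
  [2] [-3,4]
  [3] [-4,4]
  [4] [-4,4]
  [5] [-4,4]
  [6] [-4,4]
  [7] [-4,3]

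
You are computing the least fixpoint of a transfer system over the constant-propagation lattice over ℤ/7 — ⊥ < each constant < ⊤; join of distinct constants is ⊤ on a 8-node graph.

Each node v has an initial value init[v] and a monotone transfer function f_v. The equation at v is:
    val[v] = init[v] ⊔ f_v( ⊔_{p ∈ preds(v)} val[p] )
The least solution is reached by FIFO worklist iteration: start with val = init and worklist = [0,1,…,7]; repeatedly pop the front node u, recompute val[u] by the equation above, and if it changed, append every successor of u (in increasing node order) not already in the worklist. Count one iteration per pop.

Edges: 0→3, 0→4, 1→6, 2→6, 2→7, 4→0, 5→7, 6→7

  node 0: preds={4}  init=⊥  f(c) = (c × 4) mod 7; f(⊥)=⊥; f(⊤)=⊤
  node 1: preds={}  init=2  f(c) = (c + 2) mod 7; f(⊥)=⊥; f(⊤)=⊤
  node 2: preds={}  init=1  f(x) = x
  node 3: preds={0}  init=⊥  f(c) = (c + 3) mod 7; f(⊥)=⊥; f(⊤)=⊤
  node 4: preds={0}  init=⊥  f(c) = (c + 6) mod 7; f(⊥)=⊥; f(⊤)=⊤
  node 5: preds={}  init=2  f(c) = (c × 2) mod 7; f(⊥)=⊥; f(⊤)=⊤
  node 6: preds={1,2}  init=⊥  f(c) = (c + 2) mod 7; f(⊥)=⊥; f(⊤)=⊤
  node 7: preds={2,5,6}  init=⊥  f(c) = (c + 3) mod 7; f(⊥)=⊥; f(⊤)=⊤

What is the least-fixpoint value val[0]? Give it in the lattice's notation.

⊥

Worklist (8 pops):
  #1 pop 0: in=⊥ → ⊥ (no change)
  #2 pop 1: in=⊥ → 2 (no change)
  #3 pop 2: in=⊥ → 1 (no change)
  #4 pop 3: in=⊥ → ⊥ (no change)
  #5 pop 4: in=⊥ → ⊥ (no change)
  #6 pop 5: in=⊥ → 2 (no change)
  #7 pop 6: in=⊤ → ⊤ (was ⊥); enqueue []
  #8 pop 7: in=⊤ → ⊤ (was ⊥); enqueue []

Fixpoint:
  val[0] = ⊥
  val[1] = 2
  val[2] = 1
  val[3] = ⊥
  val[4] = ⊥
  val[5] = 2
  val[6] = ⊤
  val[7] = ⊤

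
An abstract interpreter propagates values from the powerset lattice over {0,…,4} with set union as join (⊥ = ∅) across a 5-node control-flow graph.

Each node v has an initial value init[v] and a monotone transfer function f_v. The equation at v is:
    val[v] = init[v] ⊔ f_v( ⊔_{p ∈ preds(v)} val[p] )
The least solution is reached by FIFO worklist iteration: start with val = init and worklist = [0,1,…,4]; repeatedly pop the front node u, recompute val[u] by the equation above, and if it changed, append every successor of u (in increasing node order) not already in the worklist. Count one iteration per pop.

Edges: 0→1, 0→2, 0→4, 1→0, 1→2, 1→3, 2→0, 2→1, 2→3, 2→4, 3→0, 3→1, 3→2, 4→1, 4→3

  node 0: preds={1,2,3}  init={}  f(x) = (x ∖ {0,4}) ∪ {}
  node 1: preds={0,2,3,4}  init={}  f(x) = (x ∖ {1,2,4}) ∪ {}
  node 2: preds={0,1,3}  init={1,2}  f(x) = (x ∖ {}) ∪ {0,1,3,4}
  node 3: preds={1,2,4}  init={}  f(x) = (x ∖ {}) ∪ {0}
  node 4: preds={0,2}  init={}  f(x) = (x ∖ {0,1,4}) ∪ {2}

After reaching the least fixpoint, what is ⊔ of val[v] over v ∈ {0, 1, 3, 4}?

Worklist (11 pops):
  #1 pop 0: in={1,2} → {1,2} (was {}); enqueue []
  #2 pop 1: in={1,2} → {} (no change)
  #3 pop 2: in={1,2} → {0,1,2,3,4} (was {1,2}); enqueue [0,1]
  #4 pop 3: in={0,1,2,3,4} → {0,1,2,3,4} (was {}); enqueue [2]
  #5 pop 4: in={0,1,2,3,4} → {2,3} (was {}); enqueue [3]
  #6 pop 0: in={0,1,2,3,4} → {1,2,3} (was {1,2}); enqueue [4]
  #7 pop 1: in={0,1,2,3,4} → {0,3} (was {}); enqueue [0]
  #8 pop 2: in={0,1,2,3,4} → {0,1,2,3,4} (no change)
  #9 pop 3: in={0,1,2,3,4} → {0,1,2,3,4} (no change)
  #10 pop 4: in={0,1,2,3,4} → {2,3} (no change)
  #11 pop 0: in={0,1,2,3,4} → {1,2,3} (no change)

Fixpoint:
  val[0] = {1,2,3}
  val[1] = {0,3}
  val[2] = {0,1,2,3,4}
  val[3] = {0,1,2,3,4}
  val[4] = {2,3}

{0,1,2,3,4}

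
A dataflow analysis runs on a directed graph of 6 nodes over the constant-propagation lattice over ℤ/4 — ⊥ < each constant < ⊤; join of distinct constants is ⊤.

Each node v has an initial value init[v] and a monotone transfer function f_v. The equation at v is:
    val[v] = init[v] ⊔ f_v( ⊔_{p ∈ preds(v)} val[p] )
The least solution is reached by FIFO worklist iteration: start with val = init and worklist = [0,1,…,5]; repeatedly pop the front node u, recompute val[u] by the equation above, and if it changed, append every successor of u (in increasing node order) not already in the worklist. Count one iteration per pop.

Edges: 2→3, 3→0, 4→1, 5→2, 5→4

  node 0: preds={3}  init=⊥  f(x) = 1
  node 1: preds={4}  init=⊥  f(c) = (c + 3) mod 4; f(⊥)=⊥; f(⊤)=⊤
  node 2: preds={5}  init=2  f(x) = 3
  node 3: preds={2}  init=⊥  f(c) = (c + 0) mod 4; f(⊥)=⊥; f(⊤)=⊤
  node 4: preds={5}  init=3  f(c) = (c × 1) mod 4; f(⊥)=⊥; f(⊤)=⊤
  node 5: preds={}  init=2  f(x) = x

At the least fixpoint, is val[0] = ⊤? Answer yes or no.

Iteration log — 8 steps:
  step 1. node 0  ⊔preds=⊥  new=1  old=⊥  +wl: 
  step 2. node 1  ⊔preds=3  new=2  old=⊥  +wl: 
  step 3. node 2  ⊔preds=2  new=⊤  old=2  +wl: 
  step 4. node 3  ⊔preds=⊤  new=⊤  old=⊥  +wl: 0
  step 5. node 4  ⊔preds=2  new=⊤  old=3  +wl: 1
  step 6. node 5  ⊔preds=⊥  new=2  stable
  step 7. node 0  ⊔preds=⊤  new=1  stable
  step 8. node 1  ⊔preds=⊤  new=⊤  old=2  +wl: 

Least fixpoint reached:
  node 0: 1
  node 1: ⊤
  node 2: ⊤
  node 3: ⊤
  node 4: ⊤
  node 5: 2

no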